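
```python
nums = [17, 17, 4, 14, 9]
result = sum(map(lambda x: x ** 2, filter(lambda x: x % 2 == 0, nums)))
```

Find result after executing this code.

Step 1: Filter even numbers from [17, 17, 4, 14, 9]: [4, 14]
Step 2: Square each: [16, 196]
Step 3: Sum = 212.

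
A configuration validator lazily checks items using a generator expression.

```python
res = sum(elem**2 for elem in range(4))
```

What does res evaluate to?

Step 1: Compute elem**2 for each elem in range(4):
  elem=0: 0**2 = 0
  elem=1: 1**2 = 1
  elem=2: 2**2 = 4
  elem=3: 3**2 = 9
Step 2: sum = 0 + 1 + 4 + 9 = 14.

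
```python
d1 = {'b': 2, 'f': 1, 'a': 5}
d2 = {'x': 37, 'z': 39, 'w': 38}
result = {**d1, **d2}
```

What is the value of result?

Step 1: Merge d1 and d2 (d2 values override on key conflicts).
Step 2: d1 has keys ['b', 'f', 'a'], d2 has keys ['x', 'z', 'w'].
Therefore result = {'b': 2, 'f': 1, 'a': 5, 'x': 37, 'z': 39, 'w': 38}.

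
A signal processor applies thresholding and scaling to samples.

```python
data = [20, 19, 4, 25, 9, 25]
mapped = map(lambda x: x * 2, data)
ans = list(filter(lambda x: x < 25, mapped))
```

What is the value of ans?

Step 1: Map x * 2:
  20 -> 40
  19 -> 38
  4 -> 8
  25 -> 50
  9 -> 18
  25 -> 50
Step 2: Filter for < 25:
  40: removed
  38: removed
  8: kept
  50: removed
  18: kept
  50: removed
Therefore ans = [8, 18].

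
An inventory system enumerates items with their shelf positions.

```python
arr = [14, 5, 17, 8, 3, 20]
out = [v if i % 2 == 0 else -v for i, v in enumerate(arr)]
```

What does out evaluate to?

Step 1: For each (i, v), keep v if i is even, negate if odd:
  i=0 (even): keep 14
  i=1 (odd): negate to -5
  i=2 (even): keep 17
  i=3 (odd): negate to -8
  i=4 (even): keep 3
  i=5 (odd): negate to -20
Therefore out = [14, -5, 17, -8, 3, -20].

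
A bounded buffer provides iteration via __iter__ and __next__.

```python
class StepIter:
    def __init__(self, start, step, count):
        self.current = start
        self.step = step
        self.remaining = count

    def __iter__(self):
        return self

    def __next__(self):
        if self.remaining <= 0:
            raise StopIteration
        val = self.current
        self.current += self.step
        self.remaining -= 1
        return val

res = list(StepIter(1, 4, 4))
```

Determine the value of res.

Step 1: StepIter starts at 1, increments by 4, for 4 steps:
  Yield 1, then current += 4
  Yield 5, then current += 4
  Yield 9, then current += 4
  Yield 13, then current += 4
Therefore res = [1, 5, 9, 13].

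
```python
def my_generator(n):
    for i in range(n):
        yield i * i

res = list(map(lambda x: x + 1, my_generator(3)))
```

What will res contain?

Step 1: my_generator(3) yields squares: [0, 1, 4].
Step 2: map adds 1 to each: [1, 2, 5].
Therefore res = [1, 2, 5].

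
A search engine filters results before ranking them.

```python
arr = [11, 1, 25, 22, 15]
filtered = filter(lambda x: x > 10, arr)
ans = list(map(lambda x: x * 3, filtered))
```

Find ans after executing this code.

Step 1: Filter arr for elements > 10:
  11: kept
  1: removed
  25: kept
  22: kept
  15: kept
Step 2: Map x * 3 on filtered [11, 25, 22, 15]:
  11 -> 33
  25 -> 75
  22 -> 66
  15 -> 45
Therefore ans = [33, 75, 66, 45].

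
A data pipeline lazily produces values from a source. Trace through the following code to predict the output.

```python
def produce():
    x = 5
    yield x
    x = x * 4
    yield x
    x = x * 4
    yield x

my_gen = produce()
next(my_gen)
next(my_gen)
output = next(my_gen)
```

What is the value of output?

Step 1: Trace through generator execution:
  Yield 1: x starts at 5, yield 5
  Yield 2: x = 5 * 4 = 20, yield 20
  Yield 3: x = 20 * 4 = 80, yield 80
Step 2: First next() gets 5, second next() gets the second value, third next() yields 80.
Therefore output = 80.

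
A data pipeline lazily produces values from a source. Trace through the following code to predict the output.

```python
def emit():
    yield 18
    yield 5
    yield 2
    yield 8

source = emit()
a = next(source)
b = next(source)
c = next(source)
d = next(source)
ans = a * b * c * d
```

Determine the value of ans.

Step 1: Create generator and consume all values:
  a = next(source) = 18
  b = next(source) = 5
  c = next(source) = 2
  d = next(source) = 8
Step 2: ans = 18 * 5 * 2 * 8 = 1440.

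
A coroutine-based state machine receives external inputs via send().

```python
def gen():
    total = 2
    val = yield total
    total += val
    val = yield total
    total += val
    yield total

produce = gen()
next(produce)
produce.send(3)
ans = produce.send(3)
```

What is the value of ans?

Step 1: next() -> yield total=2.
Step 2: send(3) -> val=3, total = 2+3 = 5, yield 5.
Step 3: send(3) -> val=3, total = 5+3 = 8, yield 8.
Therefore ans = 8.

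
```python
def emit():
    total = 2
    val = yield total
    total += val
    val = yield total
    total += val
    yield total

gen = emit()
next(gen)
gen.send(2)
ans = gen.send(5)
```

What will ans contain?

Step 1: next() -> yield total=2.
Step 2: send(2) -> val=2, total = 2+2 = 4, yield 4.
Step 3: send(5) -> val=5, total = 4+5 = 9, yield 9.
Therefore ans = 9.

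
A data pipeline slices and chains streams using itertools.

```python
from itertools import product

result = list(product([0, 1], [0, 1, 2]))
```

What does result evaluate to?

Step 1: product([0, 1], [0, 1, 2]) gives all pairs:
  (0, 0)
  (0, 1)
  (0, 2)
  (1, 0)
  (1, 1)
  (1, 2)
Therefore result = [(0, 0), (0, 1), (0, 2), (1, 0), (1, 1), (1, 2)].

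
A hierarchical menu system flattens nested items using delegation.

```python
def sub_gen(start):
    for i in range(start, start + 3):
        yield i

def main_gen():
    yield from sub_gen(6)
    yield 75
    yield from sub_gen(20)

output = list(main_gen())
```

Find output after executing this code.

Step 1: main_gen() delegates to sub_gen(6):
  yield 6
  yield 7
  yield 8
Step 2: yield 75
Step 3: Delegates to sub_gen(20):
  yield 20
  yield 21
  yield 22
Therefore output = [6, 7, 8, 75, 20, 21, 22].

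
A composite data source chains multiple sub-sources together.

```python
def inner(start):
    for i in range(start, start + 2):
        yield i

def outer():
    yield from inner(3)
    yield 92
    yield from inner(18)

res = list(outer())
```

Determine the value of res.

Step 1: outer() delegates to inner(3):
  yield 3
  yield 4
Step 2: yield 92
Step 3: Delegates to inner(18):
  yield 18
  yield 19
Therefore res = [3, 4, 92, 18, 19].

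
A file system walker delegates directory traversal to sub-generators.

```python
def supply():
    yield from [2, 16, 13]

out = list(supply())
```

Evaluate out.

Step 1: yield from delegates to the iterable, yielding each element.
Step 2: Collected values: [2, 16, 13].
Therefore out = [2, 16, 13].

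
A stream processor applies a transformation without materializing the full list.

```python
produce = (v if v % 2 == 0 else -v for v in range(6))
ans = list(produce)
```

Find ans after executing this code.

Step 1: For each v in range(6), yield v if even, else -v:
  v=0: even, yield 0
  v=1: odd, yield -1
  v=2: even, yield 2
  v=3: odd, yield -3
  v=4: even, yield 4
  v=5: odd, yield -5
Therefore ans = [0, -1, 2, -3, 4, -5].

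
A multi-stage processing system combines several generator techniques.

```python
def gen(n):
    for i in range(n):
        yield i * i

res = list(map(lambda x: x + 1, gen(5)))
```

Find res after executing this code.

Step 1: gen(5) yields squares: [0, 1, 4, 9, 16].
Step 2: map adds 1 to each: [1, 2, 5, 10, 17].
Therefore res = [1, 2, 5, 10, 17].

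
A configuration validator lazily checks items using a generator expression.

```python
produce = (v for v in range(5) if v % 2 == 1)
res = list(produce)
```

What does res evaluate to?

Step 1: Filter range(5) keeping only odd values:
  v=0: even, excluded
  v=1: odd, included
  v=2: even, excluded
  v=3: odd, included
  v=4: even, excluded
Therefore res = [1, 3].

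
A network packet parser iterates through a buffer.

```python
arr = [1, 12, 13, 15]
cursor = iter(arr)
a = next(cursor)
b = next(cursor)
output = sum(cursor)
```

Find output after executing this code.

Step 1: Create iterator over [1, 12, 13, 15].
Step 2: a = next() = 1, b = next() = 12.
Step 3: sum() of remaining [13, 15] = 28.
Therefore output = 28.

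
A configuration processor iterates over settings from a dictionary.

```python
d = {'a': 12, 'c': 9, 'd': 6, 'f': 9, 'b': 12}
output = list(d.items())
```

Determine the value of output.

Step 1: d.items() returns (key, value) pairs in insertion order.
Therefore output = [('a', 12), ('c', 9), ('d', 6), ('f', 9), ('b', 12)].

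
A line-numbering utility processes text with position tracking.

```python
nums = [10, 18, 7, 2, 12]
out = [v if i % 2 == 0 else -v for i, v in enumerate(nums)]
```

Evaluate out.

Step 1: For each (i, v), keep v if i is even, negate if odd:
  i=0 (even): keep 10
  i=1 (odd): negate to -18
  i=2 (even): keep 7
  i=3 (odd): negate to -2
  i=4 (even): keep 12
Therefore out = [10, -18, 7, -2, 12].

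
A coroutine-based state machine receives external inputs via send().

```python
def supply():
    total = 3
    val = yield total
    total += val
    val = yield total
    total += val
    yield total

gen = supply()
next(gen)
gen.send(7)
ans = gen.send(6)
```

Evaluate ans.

Step 1: next() -> yield total=3.
Step 2: send(7) -> val=7, total = 3+7 = 10, yield 10.
Step 3: send(6) -> val=6, total = 10+6 = 16, yield 16.
Therefore ans = 16.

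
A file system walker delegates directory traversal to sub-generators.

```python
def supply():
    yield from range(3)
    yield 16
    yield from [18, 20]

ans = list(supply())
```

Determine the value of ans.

Step 1: Trace yields in order:
  yield 0
  yield 1
  yield 2
  yield 16
  yield 18
  yield 20
Therefore ans = [0, 1, 2, 16, 18, 20].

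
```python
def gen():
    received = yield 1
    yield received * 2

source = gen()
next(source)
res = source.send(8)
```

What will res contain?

Step 1: next(source) advances to first yield, producing 1.
Step 2: send(8) resumes, received = 8.
Step 3: yield received * 2 = 8 * 2 = 16.
Therefore res = 16.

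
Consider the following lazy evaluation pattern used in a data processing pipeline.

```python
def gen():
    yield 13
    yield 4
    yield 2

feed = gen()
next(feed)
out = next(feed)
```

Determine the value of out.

Step 1: gen() creates a generator.
Step 2: next(feed) yields 13 (consumed and discarded).
Step 3: next(feed) yields 4, assigned to out.
Therefore out = 4.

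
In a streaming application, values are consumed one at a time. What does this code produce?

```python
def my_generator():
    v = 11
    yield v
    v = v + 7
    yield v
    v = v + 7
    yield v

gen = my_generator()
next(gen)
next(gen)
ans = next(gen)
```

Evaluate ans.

Step 1: Trace through generator execution:
  Yield 1: v starts at 11, yield 11
  Yield 2: v = 11 + 7 = 18, yield 18
  Yield 3: v = 18 + 7 = 25, yield 25
Step 2: First next() gets 11, second next() gets the second value, third next() yields 25.
Therefore ans = 25.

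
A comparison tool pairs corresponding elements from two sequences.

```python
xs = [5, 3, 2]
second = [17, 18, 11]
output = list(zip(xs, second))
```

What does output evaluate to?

Step 1: zip pairs elements at same index:
  Index 0: (5, 17)
  Index 1: (3, 18)
  Index 2: (2, 11)
Therefore output = [(5, 17), (3, 18), (2, 11)].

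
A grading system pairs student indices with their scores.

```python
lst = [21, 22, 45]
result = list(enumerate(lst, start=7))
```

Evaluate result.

Step 1: enumerate with start=7:
  (7, 21)
  (8, 22)
  (9, 45)
Therefore result = [(7, 21), (8, 22), (9, 45)].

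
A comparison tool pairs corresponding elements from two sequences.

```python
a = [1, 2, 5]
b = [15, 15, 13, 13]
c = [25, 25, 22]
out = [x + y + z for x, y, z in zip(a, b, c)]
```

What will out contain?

Step 1: zip three lists (truncates to shortest, len=3):
  1 + 15 + 25 = 41
  2 + 15 + 25 = 42
  5 + 13 + 22 = 40
Therefore out = [41, 42, 40].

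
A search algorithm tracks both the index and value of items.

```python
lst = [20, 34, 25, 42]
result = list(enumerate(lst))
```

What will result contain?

Step 1: enumerate pairs each element with its index:
  (0, 20)
  (1, 34)
  (2, 25)
  (3, 42)
Therefore result = [(0, 20), (1, 34), (2, 25), (3, 42)].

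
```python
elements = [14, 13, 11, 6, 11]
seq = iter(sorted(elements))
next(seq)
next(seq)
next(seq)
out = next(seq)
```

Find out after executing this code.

Step 1: sorted([14, 13, 11, 6, 11]) = [6, 11, 11, 13, 14].
Step 2: Create iterator and skip 3 elements.
Step 3: next() returns 13.
Therefore out = 13.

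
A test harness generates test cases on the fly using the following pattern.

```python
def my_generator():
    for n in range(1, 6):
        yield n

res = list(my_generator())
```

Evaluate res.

Step 1: The generator yields each value from range(1, 6).
Step 2: list() consumes all yields: [1, 2, 3, 4, 5].
Therefore res = [1, 2, 3, 4, 5].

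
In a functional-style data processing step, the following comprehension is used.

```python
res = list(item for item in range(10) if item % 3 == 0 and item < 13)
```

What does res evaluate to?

Step 1: Filter range(10) where item % 3 == 0 and item < 13:
  item=0: both conditions met, included
  item=1: excluded (1 % 3 != 0)
  item=2: excluded (2 % 3 != 0)
  item=3: both conditions met, included
  item=4: excluded (4 % 3 != 0)
  item=5: excluded (5 % 3 != 0)
  item=6: both conditions met, included
  item=7: excluded (7 % 3 != 0)
  item=8: excluded (8 % 3 != 0)
  item=9: both conditions met, included
Therefore res = [0, 3, 6, 9].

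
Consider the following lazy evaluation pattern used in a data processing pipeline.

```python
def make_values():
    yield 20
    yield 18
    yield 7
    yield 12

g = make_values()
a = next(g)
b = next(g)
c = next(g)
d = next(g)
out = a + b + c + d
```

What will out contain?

Step 1: Create generator and consume all values:
  a = next(g) = 20
  b = next(g) = 18
  c = next(g) = 7
  d = next(g) = 12
Step 2: out = 20 + 18 + 7 + 12 = 57.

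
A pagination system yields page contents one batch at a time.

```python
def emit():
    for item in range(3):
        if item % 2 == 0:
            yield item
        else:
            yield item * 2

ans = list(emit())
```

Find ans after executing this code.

Step 1: For each item in range(3), yield item if even, else item*2:
  item=0 (even): yield 0
  item=1 (odd): yield 1*2 = 2
  item=2 (even): yield 2
Therefore ans = [0, 2, 2].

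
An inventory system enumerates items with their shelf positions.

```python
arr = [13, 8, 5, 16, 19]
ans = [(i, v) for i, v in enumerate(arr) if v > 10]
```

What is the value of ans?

Step 1: Filter enumerate([13, 8, 5, 16, 19]) keeping v > 10:
  (0, 13): 13 > 10, included
  (1, 8): 8 <= 10, excluded
  (2, 5): 5 <= 10, excluded
  (3, 16): 16 > 10, included
  (4, 19): 19 > 10, included
Therefore ans = [(0, 13), (3, 16), (4, 19)].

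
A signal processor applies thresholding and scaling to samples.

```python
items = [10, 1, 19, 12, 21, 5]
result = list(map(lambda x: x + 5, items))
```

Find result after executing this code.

Step 1: Apply lambda x: x + 5 to each element:
  10 -> 15
  1 -> 6
  19 -> 24
  12 -> 17
  21 -> 26
  5 -> 10
Therefore result = [15, 6, 24, 17, 26, 10].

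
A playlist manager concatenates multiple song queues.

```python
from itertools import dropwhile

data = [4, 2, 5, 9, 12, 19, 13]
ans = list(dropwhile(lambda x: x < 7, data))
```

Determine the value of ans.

Step 1: dropwhile drops elements while < 7:
  4 < 7: dropped
  2 < 7: dropped
  5 < 7: dropped
  9: kept (dropping stopped)
Step 2: Remaining elements kept regardless of condition.
Therefore ans = [9, 12, 19, 13].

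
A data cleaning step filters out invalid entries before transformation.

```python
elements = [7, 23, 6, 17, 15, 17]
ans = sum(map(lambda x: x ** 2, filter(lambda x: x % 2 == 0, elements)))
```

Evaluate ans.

Step 1: Filter even numbers from [7, 23, 6, 17, 15, 17]: [6]
Step 2: Square each: [36]
Step 3: Sum = 36.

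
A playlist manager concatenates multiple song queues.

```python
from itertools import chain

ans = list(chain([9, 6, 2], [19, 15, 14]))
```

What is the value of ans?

Step 1: chain() concatenates iterables: [9, 6, 2] + [19, 15, 14].
Therefore ans = [9, 6, 2, 19, 15, 14].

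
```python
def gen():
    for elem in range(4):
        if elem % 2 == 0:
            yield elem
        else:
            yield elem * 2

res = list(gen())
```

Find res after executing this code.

Step 1: For each elem in range(4), yield elem if even, else elem*2:
  elem=0 (even): yield 0
  elem=1 (odd): yield 1*2 = 2
  elem=2 (even): yield 2
  elem=3 (odd): yield 3*2 = 6
Therefore res = [0, 2, 2, 6].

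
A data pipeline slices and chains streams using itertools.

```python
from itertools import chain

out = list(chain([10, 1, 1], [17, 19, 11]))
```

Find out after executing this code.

Step 1: chain() concatenates iterables: [10, 1, 1] + [17, 19, 11].
Therefore out = [10, 1, 1, 17, 19, 11].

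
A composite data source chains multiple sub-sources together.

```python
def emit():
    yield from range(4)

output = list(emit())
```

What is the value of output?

Step 1: yield from delegates to the iterable, yielding each element.
Step 2: Collected values: [0, 1, 2, 3].
Therefore output = [0, 1, 2, 3].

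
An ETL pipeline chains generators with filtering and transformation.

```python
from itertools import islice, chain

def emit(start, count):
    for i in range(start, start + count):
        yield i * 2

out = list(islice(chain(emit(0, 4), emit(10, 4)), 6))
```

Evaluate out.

Step 1: emit(0, 4) yields [0, 2, 4, 6].
Step 2: emit(10, 4) yields [20, 22, 24, 26].
Step 3: chain concatenates: [0, 2, 4, 6, 20, 22, 24, 26].
Step 4: islice takes first 6: [0, 2, 4, 6, 20, 22].
Therefore out = [0, 2, 4, 6, 20, 22].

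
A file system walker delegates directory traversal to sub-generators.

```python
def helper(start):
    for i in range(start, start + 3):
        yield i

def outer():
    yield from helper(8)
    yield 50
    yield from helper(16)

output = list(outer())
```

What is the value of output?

Step 1: outer() delegates to helper(8):
  yield 8
  yield 9
  yield 10
Step 2: yield 50
Step 3: Delegates to helper(16):
  yield 16
  yield 17
  yield 18
Therefore output = [8, 9, 10, 50, 16, 17, 18].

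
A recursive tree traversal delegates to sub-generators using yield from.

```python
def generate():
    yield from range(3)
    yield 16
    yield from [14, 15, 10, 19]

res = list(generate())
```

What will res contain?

Step 1: Trace yields in order:
  yield 0
  yield 1
  yield 2
  yield 16
  yield 14
  yield 15
  yield 10
  yield 19
Therefore res = [0, 1, 2, 16, 14, 15, 10, 19].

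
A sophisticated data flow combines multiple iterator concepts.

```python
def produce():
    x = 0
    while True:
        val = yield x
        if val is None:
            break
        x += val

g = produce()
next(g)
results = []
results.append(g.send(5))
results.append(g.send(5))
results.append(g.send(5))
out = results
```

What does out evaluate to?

Step 1: next(g) -> yield 0.
Step 2: send(5) -> x = 5, yield 5.
Step 3: send(5) -> x = 10, yield 10.
Step 4: send(5) -> x = 15, yield 15.
Therefore out = [5, 10, 15].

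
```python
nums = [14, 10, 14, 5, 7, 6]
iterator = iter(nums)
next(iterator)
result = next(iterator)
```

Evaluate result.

Step 1: Create iterator over [14, 10, 14, 5, 7, 6].
Step 2: next() consumes 14.
Step 3: next() returns 10.
Therefore result = 10.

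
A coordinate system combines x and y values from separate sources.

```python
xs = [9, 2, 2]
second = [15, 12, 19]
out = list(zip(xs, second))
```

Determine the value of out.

Step 1: zip pairs elements at same index:
  Index 0: (9, 15)
  Index 1: (2, 12)
  Index 2: (2, 19)
Therefore out = [(9, 15), (2, 12), (2, 19)].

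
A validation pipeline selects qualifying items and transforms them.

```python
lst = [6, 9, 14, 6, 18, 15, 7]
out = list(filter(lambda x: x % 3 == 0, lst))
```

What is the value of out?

Step 1: Filter elements divisible by 3:
  6 % 3 = 0: kept
  9 % 3 = 0: kept
  14 % 3 = 2: removed
  6 % 3 = 0: kept
  18 % 3 = 0: kept
  15 % 3 = 0: kept
  7 % 3 = 1: removed
Therefore out = [6, 9, 6, 18, 15].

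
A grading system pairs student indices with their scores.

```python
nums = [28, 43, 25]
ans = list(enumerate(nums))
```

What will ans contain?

Step 1: enumerate pairs each element with its index:
  (0, 28)
  (1, 43)
  (2, 25)
Therefore ans = [(0, 28), (1, 43), (2, 25)].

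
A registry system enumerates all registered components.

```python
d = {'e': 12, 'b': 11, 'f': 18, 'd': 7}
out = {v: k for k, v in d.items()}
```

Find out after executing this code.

Step 1: Invert dict (swap keys and values):
  'e': 12 -> 12: 'e'
  'b': 11 -> 11: 'b'
  'f': 18 -> 18: 'f'
  'd': 7 -> 7: 'd'
Therefore out = {12: 'e', 11: 'b', 18: 'f', 7: 'd'}.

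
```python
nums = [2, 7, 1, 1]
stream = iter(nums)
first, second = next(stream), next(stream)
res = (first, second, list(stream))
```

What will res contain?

Step 1: Create iterator over [2, 7, 1, 1].
Step 2: first = 2, second = 7.
Step 3: Remaining elements: [1, 1].
Therefore res = (2, 7, [1, 1]).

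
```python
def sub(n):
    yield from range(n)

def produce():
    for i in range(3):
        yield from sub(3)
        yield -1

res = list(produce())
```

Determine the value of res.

Step 1: For each i in range(3):
  i=0: yield from sub(3) -> [0, 1, 2], then yield -1
  i=1: yield from sub(3) -> [0, 1, 2], then yield -1
  i=2: yield from sub(3) -> [0, 1, 2], then yield -1
Therefore res = [0, 1, 2, -1, 0, 1, 2, -1, 0, 1, 2, -1].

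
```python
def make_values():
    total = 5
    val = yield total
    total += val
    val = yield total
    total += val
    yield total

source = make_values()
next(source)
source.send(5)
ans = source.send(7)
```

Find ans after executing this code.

Step 1: next() -> yield total=5.
Step 2: send(5) -> val=5, total = 5+5 = 10, yield 10.
Step 3: send(7) -> val=7, total = 10+7 = 17, yield 17.
Therefore ans = 17.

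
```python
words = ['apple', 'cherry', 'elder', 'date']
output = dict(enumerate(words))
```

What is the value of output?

Step 1: enumerate pairs indices with words:
  0 -> 'apple'
  1 -> 'cherry'
  2 -> 'elder'
  3 -> 'date'
Therefore output = {0: 'apple', 1: 'cherry', 2: 'elder', 3: 'date'}.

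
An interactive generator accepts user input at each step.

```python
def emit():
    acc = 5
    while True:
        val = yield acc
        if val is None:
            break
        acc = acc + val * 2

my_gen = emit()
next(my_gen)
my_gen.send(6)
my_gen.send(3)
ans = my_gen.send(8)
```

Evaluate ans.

Step 1: next() -> yield acc=5.
Step 2: send(6) -> val=6, acc = 5 + 6*2 = 17, yield 17.
Step 3: send(3) -> val=3, acc = 17 + 3*2 = 23, yield 23.
Step 4: send(8) -> val=8, acc = 23 + 8*2 = 39, yield 39.
Therefore ans = 39.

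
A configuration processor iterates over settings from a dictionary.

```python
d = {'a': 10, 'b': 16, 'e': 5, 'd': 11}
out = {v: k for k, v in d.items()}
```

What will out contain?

Step 1: Invert dict (swap keys and values):
  'a': 10 -> 10: 'a'
  'b': 16 -> 16: 'b'
  'e': 5 -> 5: 'e'
  'd': 11 -> 11: 'd'
Therefore out = {10: 'a', 16: 'b', 5: 'e', 11: 'd'}.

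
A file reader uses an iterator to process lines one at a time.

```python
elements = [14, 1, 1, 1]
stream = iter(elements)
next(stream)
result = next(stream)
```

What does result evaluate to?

Step 1: Create iterator over [14, 1, 1, 1].
Step 2: next() consumes 14.
Step 3: next() returns 1.
Therefore result = 1.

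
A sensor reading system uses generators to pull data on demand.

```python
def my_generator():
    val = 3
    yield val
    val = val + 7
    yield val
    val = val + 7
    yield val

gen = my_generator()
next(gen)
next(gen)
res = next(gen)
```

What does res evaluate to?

Step 1: Trace through generator execution:
  Yield 1: val starts at 3, yield 3
  Yield 2: val = 3 + 7 = 10, yield 10
  Yield 3: val = 10 + 7 = 17, yield 17
Step 2: First next() gets 3, second next() gets the second value, third next() yields 17.
Therefore res = 17.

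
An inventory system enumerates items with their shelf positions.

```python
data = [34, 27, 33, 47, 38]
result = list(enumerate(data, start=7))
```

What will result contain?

Step 1: enumerate with start=7:
  (7, 34)
  (8, 27)
  (9, 33)
  (10, 47)
  (11, 38)
Therefore result = [(7, 34), (8, 27), (9, 33), (10, 47), (11, 38)].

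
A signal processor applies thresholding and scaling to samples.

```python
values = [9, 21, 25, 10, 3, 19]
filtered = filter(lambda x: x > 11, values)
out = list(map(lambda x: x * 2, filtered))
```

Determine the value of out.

Step 1: Filter values for elements > 11:
  9: removed
  21: kept
  25: kept
  10: removed
  3: removed
  19: kept
Step 2: Map x * 2 on filtered [21, 25, 19]:
  21 -> 42
  25 -> 50
  19 -> 38
Therefore out = [42, 50, 38].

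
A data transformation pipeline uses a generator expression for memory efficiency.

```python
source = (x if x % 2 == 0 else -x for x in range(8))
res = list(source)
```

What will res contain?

Step 1: For each x in range(8), yield x if even, else -x:
  x=0: even, yield 0
  x=1: odd, yield -1
  x=2: even, yield 2
  x=3: odd, yield -3
  x=4: even, yield 4
  x=5: odd, yield -5
  x=6: even, yield 6
  x=7: odd, yield -7
Therefore res = [0, -1, 2, -3, 4, -5, 6, -7].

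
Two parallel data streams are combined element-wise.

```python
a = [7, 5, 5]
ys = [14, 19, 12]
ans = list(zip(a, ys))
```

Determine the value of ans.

Step 1: zip pairs elements at same index:
  Index 0: (7, 14)
  Index 1: (5, 19)
  Index 2: (5, 12)
Therefore ans = [(7, 14), (5, 19), (5, 12)].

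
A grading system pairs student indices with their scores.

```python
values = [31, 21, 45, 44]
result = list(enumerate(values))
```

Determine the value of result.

Step 1: enumerate pairs each element with its index:
  (0, 31)
  (1, 21)
  (2, 45)
  (3, 44)
Therefore result = [(0, 31), (1, 21), (2, 45), (3, 44)].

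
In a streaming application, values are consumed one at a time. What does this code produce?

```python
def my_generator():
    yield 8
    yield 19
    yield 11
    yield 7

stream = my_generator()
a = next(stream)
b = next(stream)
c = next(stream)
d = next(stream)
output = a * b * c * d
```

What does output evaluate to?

Step 1: Create generator and consume all values:
  a = next(stream) = 8
  b = next(stream) = 19
  c = next(stream) = 11
  d = next(stream) = 7
Step 2: output = 8 * 19 * 11 * 7 = 11704.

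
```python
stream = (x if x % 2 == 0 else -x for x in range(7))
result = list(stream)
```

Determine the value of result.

Step 1: For each x in range(7), yield x if even, else -x:
  x=0: even, yield 0
  x=1: odd, yield -1
  x=2: even, yield 2
  x=3: odd, yield -3
  x=4: even, yield 4
  x=5: odd, yield -5
  x=6: even, yield 6
Therefore result = [0, -1, 2, -3, 4, -5, 6].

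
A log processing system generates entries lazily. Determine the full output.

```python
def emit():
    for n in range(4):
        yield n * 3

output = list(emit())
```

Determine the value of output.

Step 1: For each n in range(4), yield n * 3:
  n=0: yield 0 * 3 = 0
  n=1: yield 1 * 3 = 3
  n=2: yield 2 * 3 = 6
  n=3: yield 3 * 3 = 9
Therefore output = [0, 3, 6, 9].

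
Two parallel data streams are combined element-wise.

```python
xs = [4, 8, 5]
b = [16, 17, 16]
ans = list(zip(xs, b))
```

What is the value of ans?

Step 1: zip pairs elements at same index:
  Index 0: (4, 16)
  Index 1: (8, 17)
  Index 2: (5, 16)
Therefore ans = [(4, 16), (8, 17), (5, 16)].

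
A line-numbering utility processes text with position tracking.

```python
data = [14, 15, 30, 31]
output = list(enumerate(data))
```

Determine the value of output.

Step 1: enumerate pairs each element with its index:
  (0, 14)
  (1, 15)
  (2, 30)
  (3, 31)
Therefore output = [(0, 14), (1, 15), (2, 30), (3, 31)].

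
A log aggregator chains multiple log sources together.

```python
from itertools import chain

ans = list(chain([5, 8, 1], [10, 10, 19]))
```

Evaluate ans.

Step 1: chain() concatenates iterables: [5, 8, 1] + [10, 10, 19].
Therefore ans = [5, 8, 1, 10, 10, 19].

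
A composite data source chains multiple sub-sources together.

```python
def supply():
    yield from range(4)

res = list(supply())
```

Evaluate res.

Step 1: yield from delegates to the iterable, yielding each element.
Step 2: Collected values: [0, 1, 2, 3].
Therefore res = [0, 1, 2, 3].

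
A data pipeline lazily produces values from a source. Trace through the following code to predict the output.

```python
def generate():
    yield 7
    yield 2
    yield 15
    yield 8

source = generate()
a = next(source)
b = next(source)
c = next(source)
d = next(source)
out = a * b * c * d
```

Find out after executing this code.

Step 1: Create generator and consume all values:
  a = next(source) = 7
  b = next(source) = 2
  c = next(source) = 15
  d = next(source) = 8
Step 2: out = 7 * 2 * 15 * 8 = 1680.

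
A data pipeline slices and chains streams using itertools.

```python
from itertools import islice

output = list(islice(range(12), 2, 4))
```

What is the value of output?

Step 1: islice(range(12), 2, 4) takes elements at indices [2, 4).
Step 2: Elements: [2, 3].
Therefore output = [2, 3].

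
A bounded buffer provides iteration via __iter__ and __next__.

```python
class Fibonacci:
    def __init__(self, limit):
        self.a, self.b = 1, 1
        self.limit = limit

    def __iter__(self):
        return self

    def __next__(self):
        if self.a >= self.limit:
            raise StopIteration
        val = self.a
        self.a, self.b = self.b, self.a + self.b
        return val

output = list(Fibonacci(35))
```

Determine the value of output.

Step 1: Fibonacci-like sequence (a=1, b=1) until >= 35:
  Yield 1, then a,b = 1,2
  Yield 1, then a,b = 2,3
  Yield 2, then a,b = 3,5
  Yield 3, then a,b = 5,8
  Yield 5, then a,b = 8,13
  Yield 8, then a,b = 13,21
  Yield 13, then a,b = 21,34
  Yield 21, then a,b = 34,55
  Yield 34, then a,b = 55,89
Step 2: 55 >= 35, stop.
Therefore output = [1, 1, 2, 3, 5, 8, 13, 21, 34].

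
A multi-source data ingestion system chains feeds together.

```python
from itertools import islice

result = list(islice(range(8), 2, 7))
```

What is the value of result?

Step 1: islice(range(8), 2, 7) takes elements at indices [2, 7).
Step 2: Elements: [2, 3, 4, 5, 6].
Therefore result = [2, 3, 4, 5, 6].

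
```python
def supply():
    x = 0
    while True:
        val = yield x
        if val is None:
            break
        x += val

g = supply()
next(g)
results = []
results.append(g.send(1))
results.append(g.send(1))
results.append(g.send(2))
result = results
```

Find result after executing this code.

Step 1: next(g) -> yield 0.
Step 2: send(1) -> x = 1, yield 1.
Step 3: send(1) -> x = 2, yield 2.
Step 4: send(2) -> x = 4, yield 4.
Therefore result = [1, 2, 4].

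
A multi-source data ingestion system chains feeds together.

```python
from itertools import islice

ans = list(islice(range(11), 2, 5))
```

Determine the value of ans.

Step 1: islice(range(11), 2, 5) takes elements at indices [2, 5).
Step 2: Elements: [2, 3, 4].
Therefore ans = [2, 3, 4].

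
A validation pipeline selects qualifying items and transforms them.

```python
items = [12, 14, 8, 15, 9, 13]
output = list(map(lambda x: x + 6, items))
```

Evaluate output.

Step 1: Apply lambda x: x + 6 to each element:
  12 -> 18
  14 -> 20
  8 -> 14
  15 -> 21
  9 -> 15
  13 -> 19
Therefore output = [18, 20, 14, 21, 15, 19].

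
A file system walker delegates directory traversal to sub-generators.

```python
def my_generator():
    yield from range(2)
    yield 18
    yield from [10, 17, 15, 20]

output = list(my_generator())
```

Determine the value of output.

Step 1: Trace yields in order:
  yield 0
  yield 1
  yield 18
  yield 10
  yield 17
  yield 15
  yield 20
Therefore output = [0, 1, 18, 10, 17, 15, 20].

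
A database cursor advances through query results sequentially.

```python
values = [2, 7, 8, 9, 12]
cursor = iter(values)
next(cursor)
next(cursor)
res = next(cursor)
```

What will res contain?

Step 1: Create iterator over [2, 7, 8, 9, 12].
Step 2: next() consumes 2.
Step 3: next() consumes 7.
Step 4: next() returns 8.
Therefore res = 8.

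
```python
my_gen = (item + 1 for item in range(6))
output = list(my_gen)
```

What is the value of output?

Step 1: For each item in range(6), compute item+1:
  item=0: 0+1 = 1
  item=1: 1+1 = 2
  item=2: 2+1 = 3
  item=3: 3+1 = 4
  item=4: 4+1 = 5
  item=5: 5+1 = 6
Therefore output = [1, 2, 3, 4, 5, 6].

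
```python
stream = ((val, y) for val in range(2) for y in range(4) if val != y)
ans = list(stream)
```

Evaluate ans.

Step 1: Nested generator over range(2) x range(4) where val != y:
  (0, 0): excluded (val == y)
  (0, 1): included
  (0, 2): included
  (0, 3): included
  (1, 0): included
  (1, 1): excluded (val == y)
  (1, 2): included
  (1, 3): included
Therefore ans = [(0, 1), (0, 2), (0, 3), (1, 0), (1, 2), (1, 3)].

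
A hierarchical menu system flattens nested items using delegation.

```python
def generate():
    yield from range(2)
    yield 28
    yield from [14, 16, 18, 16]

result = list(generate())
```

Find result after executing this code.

Step 1: Trace yields in order:
  yield 0
  yield 1
  yield 28
  yield 14
  yield 16
  yield 18
  yield 16
Therefore result = [0, 1, 28, 14, 16, 18, 16].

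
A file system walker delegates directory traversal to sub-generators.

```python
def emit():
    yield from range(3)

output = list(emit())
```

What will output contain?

Step 1: yield from delegates to the iterable, yielding each element.
Step 2: Collected values: [0, 1, 2].
Therefore output = [0, 1, 2].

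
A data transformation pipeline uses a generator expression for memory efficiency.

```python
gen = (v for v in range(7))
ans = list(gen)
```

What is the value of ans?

Step 1: Generator expression iterates range(7): [0, 1, 2, 3, 4, 5, 6].
Step 2: list() collects all values.
Therefore ans = [0, 1, 2, 3, 4, 5, 6].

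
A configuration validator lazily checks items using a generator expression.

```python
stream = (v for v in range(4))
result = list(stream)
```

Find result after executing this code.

Step 1: Generator expression iterates range(4): [0, 1, 2, 3].
Step 2: list() collects all values.
Therefore result = [0, 1, 2, 3].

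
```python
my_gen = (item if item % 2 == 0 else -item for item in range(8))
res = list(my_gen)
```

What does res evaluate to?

Step 1: For each item in range(8), yield item if even, else -item:
  item=0: even, yield 0
  item=1: odd, yield -1
  item=2: even, yield 2
  item=3: odd, yield -3
  item=4: even, yield 4
  item=5: odd, yield -5
  item=6: even, yield 6
  item=7: odd, yield -7
Therefore res = [0, -1, 2, -3, 4, -5, 6, -7].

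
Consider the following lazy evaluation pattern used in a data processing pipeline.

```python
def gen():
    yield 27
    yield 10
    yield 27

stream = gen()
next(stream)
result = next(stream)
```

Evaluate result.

Step 1: gen() creates a generator.
Step 2: next(stream) yields 27 (consumed and discarded).
Step 3: next(stream) yields 10, assigned to result.
Therefore result = 10.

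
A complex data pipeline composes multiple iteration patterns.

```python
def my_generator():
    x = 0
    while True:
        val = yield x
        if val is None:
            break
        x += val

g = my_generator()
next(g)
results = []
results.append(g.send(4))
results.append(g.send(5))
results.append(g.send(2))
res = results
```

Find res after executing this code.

Step 1: next(g) -> yield 0.
Step 2: send(4) -> x = 4, yield 4.
Step 3: send(5) -> x = 9, yield 9.
Step 4: send(2) -> x = 11, yield 11.
Therefore res = [4, 9, 11].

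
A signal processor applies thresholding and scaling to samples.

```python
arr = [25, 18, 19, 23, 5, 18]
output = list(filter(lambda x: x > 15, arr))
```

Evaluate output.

Step 1: Filter elements > 15:
  25: kept
  18: kept
  19: kept
  23: kept
  5: removed
  18: kept
Therefore output = [25, 18, 19, 23, 18].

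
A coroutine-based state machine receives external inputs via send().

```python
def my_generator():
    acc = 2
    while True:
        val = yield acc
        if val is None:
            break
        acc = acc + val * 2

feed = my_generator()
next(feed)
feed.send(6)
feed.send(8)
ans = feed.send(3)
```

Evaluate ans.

Step 1: next() -> yield acc=2.
Step 2: send(6) -> val=6, acc = 2 + 6*2 = 14, yield 14.
Step 3: send(8) -> val=8, acc = 14 + 8*2 = 30, yield 30.
Step 4: send(3) -> val=3, acc = 30 + 3*2 = 36, yield 36.
Therefore ans = 36.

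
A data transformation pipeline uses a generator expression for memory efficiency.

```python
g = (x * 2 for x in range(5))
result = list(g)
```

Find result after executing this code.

Step 1: For each x in range(5), compute x*2:
  x=0: 0*2 = 0
  x=1: 1*2 = 2
  x=2: 2*2 = 4
  x=3: 3*2 = 6
  x=4: 4*2 = 8
Therefore result = [0, 2, 4, 6, 8].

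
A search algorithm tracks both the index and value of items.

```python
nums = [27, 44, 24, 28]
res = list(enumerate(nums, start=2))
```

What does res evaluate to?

Step 1: enumerate with start=2:
  (2, 27)
  (3, 44)
  (4, 24)
  (5, 28)
Therefore res = [(2, 27), (3, 44), (4, 24), (5, 28)].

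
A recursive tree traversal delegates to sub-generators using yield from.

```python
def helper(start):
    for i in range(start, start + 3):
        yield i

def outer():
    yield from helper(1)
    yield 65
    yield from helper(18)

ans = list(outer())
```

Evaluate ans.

Step 1: outer() delegates to helper(1):
  yield 1
  yield 2
  yield 3
Step 2: yield 65
Step 3: Delegates to helper(18):
  yield 18
  yield 19
  yield 20
Therefore ans = [1, 2, 3, 65, 18, 19, 20].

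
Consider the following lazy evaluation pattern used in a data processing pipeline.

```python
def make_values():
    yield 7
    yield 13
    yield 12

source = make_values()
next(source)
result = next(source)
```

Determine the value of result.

Step 1: make_values() creates a generator.
Step 2: next(source) yields 7 (consumed and discarded).
Step 3: next(source) yields 13, assigned to result.
Therefore result = 13.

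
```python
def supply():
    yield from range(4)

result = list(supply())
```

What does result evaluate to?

Step 1: yield from delegates to the iterable, yielding each element.
Step 2: Collected values: [0, 1, 2, 3].
Therefore result = [0, 1, 2, 3].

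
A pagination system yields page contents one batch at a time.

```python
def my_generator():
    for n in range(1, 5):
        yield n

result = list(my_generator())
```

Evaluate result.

Step 1: The generator yields each value from range(1, 5).
Step 2: list() consumes all yields: [1, 2, 3, 4].
Therefore result = [1, 2, 3, 4].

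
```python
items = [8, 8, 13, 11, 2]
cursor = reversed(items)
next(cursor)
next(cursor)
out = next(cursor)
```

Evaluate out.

Step 1: reversed([8, 8, 13, 11, 2]) gives iterator: [2, 11, 13, 8, 8].
Step 2: First next() = 2, second next() = 11.
Step 3: Third next() = 13.
Therefore out = 13.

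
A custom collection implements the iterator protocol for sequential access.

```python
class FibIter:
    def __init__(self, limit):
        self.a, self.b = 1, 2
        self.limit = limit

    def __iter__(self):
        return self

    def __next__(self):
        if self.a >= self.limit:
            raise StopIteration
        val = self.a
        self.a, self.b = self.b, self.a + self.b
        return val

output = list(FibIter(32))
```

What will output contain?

Step 1: Fibonacci-like sequence (a=1, b=2) until >= 32:
  Yield 1, then a,b = 2,3
  Yield 2, then a,b = 3,5
  Yield 3, then a,b = 5,8
  Yield 5, then a,b = 8,13
  Yield 8, then a,b = 13,21
  Yield 13, then a,b = 21,34
  Yield 21, then a,b = 34,55
Step 2: 34 >= 32, stop.
Therefore output = [1, 2, 3, 5, 8, 13, 21].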